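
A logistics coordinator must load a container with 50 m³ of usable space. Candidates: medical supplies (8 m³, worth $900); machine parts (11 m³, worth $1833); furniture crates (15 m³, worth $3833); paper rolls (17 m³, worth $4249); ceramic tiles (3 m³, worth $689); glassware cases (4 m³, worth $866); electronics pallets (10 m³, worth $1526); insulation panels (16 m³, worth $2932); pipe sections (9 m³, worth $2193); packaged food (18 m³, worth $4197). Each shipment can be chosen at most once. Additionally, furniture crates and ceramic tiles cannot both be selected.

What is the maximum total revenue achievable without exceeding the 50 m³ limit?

Taking furniture crates + paper rolls + packaged food: 50 m³ used, 12279 in revenue.

12279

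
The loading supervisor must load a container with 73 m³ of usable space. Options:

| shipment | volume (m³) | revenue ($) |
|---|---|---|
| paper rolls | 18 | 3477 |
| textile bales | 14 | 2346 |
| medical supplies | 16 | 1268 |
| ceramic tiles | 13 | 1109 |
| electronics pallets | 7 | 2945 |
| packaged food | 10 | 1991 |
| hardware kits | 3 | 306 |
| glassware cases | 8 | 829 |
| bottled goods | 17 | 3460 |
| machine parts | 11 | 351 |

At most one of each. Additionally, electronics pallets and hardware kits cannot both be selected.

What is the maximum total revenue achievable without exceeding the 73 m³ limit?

14219

Density check — electronics pallets 420.71, bottled goods 203.53, packaged food 199.10, paper rolls 193.17 are the best per m³.
Paper rolls + textile bales + electronics pallets + packaged food + bottled goods uses 66 of the 73 m³ and totals 14219.
Runner-up paper rolls + ceramic tiles + electronics pallets + packaged food + glassware cases + bottled goods tops out at 13811.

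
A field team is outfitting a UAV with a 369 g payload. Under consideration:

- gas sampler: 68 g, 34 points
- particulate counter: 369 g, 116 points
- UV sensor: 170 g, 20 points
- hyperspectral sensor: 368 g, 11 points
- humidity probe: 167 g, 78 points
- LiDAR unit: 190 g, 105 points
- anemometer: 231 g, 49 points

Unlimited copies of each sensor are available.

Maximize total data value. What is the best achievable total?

Ranking by ratio (data value/g): LiDAR unit 0.55, gas sampler 0.50, humidity probe 0.47, particulate counter 0.31.
Taking the top-ratio sensors first gives 2×gas sampler + LiDAR unit for 173 (326 g).
Replace 2×gas sampler with humidity probe: the trade gains 10 net, giving 183 at 357 g.
Every other selection either busts 369 g or fails to beat 183.

183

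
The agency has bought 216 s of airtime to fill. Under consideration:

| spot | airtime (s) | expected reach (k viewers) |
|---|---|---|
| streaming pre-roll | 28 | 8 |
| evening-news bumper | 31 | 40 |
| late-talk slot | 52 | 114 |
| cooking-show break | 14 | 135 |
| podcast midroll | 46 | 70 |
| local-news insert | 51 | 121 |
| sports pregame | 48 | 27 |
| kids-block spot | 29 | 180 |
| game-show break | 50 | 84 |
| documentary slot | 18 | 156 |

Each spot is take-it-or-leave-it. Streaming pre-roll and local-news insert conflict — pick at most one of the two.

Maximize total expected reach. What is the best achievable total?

790

Late-talk slot + cooking-show break + local-news insert + kids-block spot + game-show break + documentary slot uses 214 of the 216 s and totals 790.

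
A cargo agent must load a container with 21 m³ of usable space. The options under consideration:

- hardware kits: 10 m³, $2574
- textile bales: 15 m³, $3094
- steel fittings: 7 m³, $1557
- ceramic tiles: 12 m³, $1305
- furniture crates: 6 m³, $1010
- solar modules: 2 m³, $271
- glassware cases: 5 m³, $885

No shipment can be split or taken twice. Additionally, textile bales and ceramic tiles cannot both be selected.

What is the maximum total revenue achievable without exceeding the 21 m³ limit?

Density check — hardware kits 257.40, steel fittings 222.43, textile bales 206.27, glassware cases 177.00 are the best per m³.
The ratio heuristic lands on hardware kits + steel fittings + solar modules (4402) but leaves 2 m³ idle.
The 9 m³ tied up in steel fittings and solar modules is better spent on furniture crates + glassware cases — total rises to 4469 (21 m³).
Runner-up hardware kits + steel fittings + solar modules tops out at 4402.

4469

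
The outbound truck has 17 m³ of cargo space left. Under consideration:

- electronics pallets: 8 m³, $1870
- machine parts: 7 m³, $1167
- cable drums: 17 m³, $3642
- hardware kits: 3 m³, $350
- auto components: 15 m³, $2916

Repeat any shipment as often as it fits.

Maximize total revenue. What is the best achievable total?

Taking 2×electronics pallets: 16 m³ used, 3740 in revenue.
Nothing else within 17 m³ beats 3740.

3740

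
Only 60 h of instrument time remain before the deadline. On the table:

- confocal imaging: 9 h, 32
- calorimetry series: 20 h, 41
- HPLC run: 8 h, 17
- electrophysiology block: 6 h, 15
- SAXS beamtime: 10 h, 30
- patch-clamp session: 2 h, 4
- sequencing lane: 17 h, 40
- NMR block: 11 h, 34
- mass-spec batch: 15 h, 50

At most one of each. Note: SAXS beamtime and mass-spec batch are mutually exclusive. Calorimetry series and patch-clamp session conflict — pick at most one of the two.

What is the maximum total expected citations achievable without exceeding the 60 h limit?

175

Taking confocal imaging + electrophysiology block + patch-clamp session + sequencing lane + NMR block + mass-spec batch: 60 h used, 175 in expected citations.
Next best is confocal imaging + HPLC run + sequencing lane + NMR block + mass-spec batch at 173 (60 h) — short by 2.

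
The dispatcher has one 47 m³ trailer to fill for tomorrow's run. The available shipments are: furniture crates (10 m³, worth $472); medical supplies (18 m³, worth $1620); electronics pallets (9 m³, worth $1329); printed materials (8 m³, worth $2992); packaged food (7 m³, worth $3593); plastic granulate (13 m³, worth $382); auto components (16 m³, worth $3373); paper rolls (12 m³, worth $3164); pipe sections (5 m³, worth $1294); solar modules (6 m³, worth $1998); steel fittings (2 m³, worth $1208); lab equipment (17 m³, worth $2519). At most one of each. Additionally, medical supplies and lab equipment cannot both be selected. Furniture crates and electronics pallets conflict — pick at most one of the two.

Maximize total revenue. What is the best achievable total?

14458

Filling by ratio: printed materials + packaged food + paper rolls + pipe sections + solar modules + steel fittings for 14249, with 7 m³ left unused.
Dropping paper rolls frees 12 m³; slotting in auto components (16 m³) lifts the total to 14458 at 44 m³.
Runner-up electronics pallets + printed materials + packaged food + paper rolls + pipe sections + solar modules tops out at 14370.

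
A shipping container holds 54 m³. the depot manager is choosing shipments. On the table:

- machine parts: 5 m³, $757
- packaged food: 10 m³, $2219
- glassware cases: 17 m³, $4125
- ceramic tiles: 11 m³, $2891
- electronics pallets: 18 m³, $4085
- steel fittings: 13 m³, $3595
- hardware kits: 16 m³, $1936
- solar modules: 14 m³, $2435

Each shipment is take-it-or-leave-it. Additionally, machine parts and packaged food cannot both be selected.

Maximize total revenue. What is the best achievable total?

12830

Best packing: packaged food + glassware cases + ceramic tiles + steel fittings — 51 m³, 12830 total.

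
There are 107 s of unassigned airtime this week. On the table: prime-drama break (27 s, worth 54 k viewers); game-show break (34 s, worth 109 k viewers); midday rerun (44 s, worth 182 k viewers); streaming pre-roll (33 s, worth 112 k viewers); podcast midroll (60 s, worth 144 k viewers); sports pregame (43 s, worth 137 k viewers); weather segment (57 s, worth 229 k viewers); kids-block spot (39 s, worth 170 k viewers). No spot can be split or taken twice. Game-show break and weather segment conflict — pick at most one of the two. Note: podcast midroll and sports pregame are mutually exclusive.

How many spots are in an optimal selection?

2

Best achievable expected reach is 411.
For example midday rerun + weather segment achieves it, using 101 s.
All optima have 2 spots.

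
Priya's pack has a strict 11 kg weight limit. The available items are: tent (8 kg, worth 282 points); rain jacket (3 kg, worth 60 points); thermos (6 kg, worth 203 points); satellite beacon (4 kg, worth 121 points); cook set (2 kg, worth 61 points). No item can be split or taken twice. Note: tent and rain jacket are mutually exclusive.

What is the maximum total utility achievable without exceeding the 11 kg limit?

343

Best packing: tent + cook set — 10 kg, 343 total.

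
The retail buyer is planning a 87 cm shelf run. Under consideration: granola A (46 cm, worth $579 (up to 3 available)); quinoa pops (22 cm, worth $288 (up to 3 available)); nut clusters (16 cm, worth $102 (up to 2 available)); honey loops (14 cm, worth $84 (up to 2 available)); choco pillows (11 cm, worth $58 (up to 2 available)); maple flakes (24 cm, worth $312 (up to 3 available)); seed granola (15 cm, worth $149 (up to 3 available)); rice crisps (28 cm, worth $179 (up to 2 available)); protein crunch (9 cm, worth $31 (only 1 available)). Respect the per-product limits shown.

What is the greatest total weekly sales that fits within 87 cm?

1085

Density check — quinoa pops 13.09, maple flakes 13.00, granola A 12.59, seed granola 9.93 are the best per cm.
Taking the top-ratio products first gives 3×quinoa pops + seed granola for 1013 (81 cm).
Replace 3×quinoa pops with 3×maple flakes: the trade gains 72 net, giving 1085 at 87 cm.
That's the maximum — no swap from here does better than 1085.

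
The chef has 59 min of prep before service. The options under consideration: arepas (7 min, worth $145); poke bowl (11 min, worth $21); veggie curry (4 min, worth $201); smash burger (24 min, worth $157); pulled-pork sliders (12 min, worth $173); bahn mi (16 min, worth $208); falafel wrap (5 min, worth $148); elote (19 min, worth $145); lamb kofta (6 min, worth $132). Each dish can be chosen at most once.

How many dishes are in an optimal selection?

6

The maximum profit within 59 min is 1007.
One optimal bundle: arepas + veggie curry + pulled-pork sliders + bahn mi + falafel wrap + lamb kofta (50 min).
Any selection reaching 1007 contains exactly 6 dishes.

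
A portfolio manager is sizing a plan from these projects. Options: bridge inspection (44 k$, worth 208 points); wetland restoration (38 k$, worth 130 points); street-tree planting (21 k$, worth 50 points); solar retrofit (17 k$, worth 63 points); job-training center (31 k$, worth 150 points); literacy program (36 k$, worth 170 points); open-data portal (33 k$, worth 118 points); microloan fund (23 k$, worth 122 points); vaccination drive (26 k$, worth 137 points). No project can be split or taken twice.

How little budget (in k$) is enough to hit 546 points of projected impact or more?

116

Look for the lowest-budget combination reaching 546.
job-training center + literacy program + microloan fund + vaccination drive reaches 579 using 116 k$.
Any bundle with less than 116 k$ falls short of 546.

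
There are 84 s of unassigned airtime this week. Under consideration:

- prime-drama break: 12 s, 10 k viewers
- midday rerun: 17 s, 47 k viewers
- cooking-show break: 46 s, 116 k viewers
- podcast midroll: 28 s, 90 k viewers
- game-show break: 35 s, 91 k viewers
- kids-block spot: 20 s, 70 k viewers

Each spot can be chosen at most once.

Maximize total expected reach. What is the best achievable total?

251

Taking the top-ratio spots first gives prime-drama break + midday rerun + podcast midroll + kids-block spot for 217 (77 s).
Dropping prime-drama break and midday rerun frees 29 s; slotting in game-show break (35 s) lifts the total to 251 at 83 s.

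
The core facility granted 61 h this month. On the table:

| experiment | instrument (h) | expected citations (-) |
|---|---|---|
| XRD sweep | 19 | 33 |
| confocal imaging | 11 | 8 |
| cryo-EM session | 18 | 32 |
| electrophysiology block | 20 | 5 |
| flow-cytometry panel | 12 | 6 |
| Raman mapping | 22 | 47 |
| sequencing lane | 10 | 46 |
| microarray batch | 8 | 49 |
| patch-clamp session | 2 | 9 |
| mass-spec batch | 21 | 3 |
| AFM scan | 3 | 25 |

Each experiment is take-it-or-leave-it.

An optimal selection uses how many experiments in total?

5

Optimal total is 199.
For example cryo-EM session + Raman mapping + sequencing lane + microarray batch + AFM scan achieves it, using 61 h.
Any selection reaching 199 contains exactly 5 experiments.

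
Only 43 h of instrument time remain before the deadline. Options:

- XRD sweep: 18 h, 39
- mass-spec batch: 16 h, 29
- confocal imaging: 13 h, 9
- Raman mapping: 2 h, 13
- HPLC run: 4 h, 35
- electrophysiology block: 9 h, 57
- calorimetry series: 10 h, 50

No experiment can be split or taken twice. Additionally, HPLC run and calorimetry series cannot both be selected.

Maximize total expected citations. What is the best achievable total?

159

XRD sweep + Raman mapping + electrophysiology block + calorimetry series uses 39 of the 43 h and totals 159.
Runner-up mass-spec batch + Raman mapping + electrophysiology block + calorimetry series tops out at 149.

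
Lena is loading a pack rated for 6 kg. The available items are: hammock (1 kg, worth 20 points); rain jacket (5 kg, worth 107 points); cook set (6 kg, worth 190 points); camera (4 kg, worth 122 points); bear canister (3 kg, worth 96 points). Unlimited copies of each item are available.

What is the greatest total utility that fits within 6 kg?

Ranking by ratio (utility/kg): bear canister 32.00, cook set 31.67, camera 30.50, rain jacket 21.40.
Best packing: 2×bear canister — 6 kg, 192 total.

192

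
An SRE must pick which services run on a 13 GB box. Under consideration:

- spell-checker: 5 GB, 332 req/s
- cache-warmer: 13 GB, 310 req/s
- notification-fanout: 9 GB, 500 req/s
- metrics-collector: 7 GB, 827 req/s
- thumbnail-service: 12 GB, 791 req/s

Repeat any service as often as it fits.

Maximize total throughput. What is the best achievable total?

Spell-checker + metrics-collector uses 12 of the 13 GB and totals 1159.
Every other selection either busts 13 GB or fails to beat 1159.

1159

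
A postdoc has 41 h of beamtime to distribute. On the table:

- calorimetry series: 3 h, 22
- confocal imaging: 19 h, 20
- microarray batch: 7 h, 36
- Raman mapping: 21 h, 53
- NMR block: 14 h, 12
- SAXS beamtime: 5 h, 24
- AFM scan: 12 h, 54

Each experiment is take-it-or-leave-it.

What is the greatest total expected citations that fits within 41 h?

By expected citations per h: calorimetry series 7.33, microarray batch 5.14, SAXS beamtime 4.80, AFM scan 4.50 lead.
A density-first pass picks calorimetry series + microarray batch + NMR block + SAXS beamtime + AFM scan — 148 at 41 h.
Dropping microarray batch and NMR block frees 21 h; slotting in Raman mapping (21 h) lifts the total to 153 at 41 h.
Every other selection either busts 41 h or fails to beat 153.

153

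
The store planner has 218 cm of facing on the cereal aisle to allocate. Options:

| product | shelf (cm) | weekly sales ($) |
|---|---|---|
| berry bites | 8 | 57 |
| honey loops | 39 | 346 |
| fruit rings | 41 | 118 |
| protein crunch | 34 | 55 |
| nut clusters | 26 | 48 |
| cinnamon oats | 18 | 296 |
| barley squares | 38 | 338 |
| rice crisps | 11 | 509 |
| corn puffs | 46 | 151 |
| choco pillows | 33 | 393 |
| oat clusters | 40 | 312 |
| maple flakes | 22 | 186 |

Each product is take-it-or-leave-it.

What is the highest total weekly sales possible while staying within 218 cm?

2437

By weekly sales per cm: rice crisps 46.27, cinnamon oats 16.44, choco pillows 11.91 lead.
Taking berry bites + honey loops + cinnamon oats + barley squares + rice crisps + choco pillows + oat clusters + maple flakes: 209 cm used, 2437 in weekly sales.
Runner-up honey loops + cinnamon oats + barley squares + rice crisps + choco pillows + oat clusters + maple flakes tops out at 2380.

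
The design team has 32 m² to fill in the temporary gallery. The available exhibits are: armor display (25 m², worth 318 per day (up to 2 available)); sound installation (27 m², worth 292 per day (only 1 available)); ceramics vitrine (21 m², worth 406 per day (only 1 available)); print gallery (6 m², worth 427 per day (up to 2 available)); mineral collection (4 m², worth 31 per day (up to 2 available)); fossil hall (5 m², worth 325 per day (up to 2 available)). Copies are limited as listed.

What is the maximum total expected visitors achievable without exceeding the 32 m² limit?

1566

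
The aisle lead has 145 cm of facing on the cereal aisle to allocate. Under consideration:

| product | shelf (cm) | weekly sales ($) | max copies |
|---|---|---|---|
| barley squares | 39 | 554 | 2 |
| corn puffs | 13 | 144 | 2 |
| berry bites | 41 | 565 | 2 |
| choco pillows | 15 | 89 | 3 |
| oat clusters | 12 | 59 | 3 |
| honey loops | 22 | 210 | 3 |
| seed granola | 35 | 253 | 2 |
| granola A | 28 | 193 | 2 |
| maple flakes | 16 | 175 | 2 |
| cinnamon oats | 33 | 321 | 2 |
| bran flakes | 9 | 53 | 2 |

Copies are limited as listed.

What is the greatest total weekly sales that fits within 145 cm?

2×barley squares + 2×corn puffs + berry bites uses 145 of the 145 cm and totals 1961.

1961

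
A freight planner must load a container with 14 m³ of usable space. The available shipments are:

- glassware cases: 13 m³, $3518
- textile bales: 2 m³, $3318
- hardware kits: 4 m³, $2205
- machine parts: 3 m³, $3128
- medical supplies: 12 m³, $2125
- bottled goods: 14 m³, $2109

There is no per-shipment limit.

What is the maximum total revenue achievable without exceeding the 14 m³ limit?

Taking 7×textile bales: 14 m³ used, 23226 in revenue.

23226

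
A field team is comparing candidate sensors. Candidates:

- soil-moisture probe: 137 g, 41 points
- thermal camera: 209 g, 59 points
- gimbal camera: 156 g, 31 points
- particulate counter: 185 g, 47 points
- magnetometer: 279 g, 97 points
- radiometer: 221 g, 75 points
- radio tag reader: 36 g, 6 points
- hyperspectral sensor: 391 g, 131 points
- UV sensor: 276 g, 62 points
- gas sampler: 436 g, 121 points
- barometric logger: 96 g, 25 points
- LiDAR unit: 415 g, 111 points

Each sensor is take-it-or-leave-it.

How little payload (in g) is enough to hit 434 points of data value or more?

1369

Look for the lowest-payload combination reaching 434.
Taking soil-moisture probe + thermal camera + magnetometer + radiometer + radio tag reader + hyperspectral sensor + barometric logger gives 434 (≥ 434) for 1369 g.
Below 1369 g the best achievable stays under 434.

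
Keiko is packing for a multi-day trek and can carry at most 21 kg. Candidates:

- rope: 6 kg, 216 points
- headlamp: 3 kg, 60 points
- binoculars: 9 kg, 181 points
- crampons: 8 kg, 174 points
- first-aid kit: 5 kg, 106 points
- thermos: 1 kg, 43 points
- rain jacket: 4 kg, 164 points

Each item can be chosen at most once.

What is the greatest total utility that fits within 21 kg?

614

The ratio heuristic lands on rope + crampons + thermos + rain jacket (597) but leaves 2 kg idle.
The 1 kg tied up in thermos is better spent on headlamp — total rises to 614 (21 kg).
Every other selection either busts 21 kg or fails to beat 614.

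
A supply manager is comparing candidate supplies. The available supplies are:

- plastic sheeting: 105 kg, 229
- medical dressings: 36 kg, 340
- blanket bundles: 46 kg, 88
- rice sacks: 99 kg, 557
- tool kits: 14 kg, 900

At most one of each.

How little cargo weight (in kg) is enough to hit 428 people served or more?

14

Look for the lowest-cargo combination reaching 428.
tool kits: 900 people served at 14 kg.
Below 14 kg the best achievable stays under 428.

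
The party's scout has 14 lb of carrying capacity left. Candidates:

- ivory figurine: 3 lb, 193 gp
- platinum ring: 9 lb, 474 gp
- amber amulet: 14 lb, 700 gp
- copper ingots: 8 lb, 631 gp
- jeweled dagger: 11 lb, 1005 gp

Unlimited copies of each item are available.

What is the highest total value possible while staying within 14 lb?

1198

Density check — jeweled dagger 91.36, copper ingots 78.88, ivory figurine 64.33, platinum ring 52.67 are the best per lb.
Best packing: ivory figurine + jeweled dagger — 14 lb, 1198 total.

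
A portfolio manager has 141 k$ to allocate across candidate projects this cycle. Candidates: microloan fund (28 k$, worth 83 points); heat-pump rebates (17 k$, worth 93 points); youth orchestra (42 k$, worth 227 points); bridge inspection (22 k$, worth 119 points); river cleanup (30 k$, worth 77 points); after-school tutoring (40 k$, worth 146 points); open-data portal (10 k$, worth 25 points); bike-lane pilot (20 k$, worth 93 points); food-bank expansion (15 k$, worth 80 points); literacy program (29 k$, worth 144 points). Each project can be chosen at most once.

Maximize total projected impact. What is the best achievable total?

701

A density-first pass picks heat-pump rebates + youth orchestra + bridge inspection + open-data portal + food-bank expansion + literacy program — 688 at 135 k$.
The 15 k$ tied up in food-bank expansion is better spent on bike-lane pilot — total rises to 701 (140 k$).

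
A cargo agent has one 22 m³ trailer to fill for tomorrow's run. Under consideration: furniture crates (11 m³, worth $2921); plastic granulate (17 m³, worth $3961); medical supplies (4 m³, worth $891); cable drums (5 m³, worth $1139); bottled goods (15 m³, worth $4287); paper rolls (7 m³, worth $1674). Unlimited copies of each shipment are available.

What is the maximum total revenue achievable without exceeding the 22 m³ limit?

5961

Ranking by ratio (revenue/m³): bottled goods 285.80, furniture crates 265.55, paper rolls 239.14, plastic granulate 233.00.
Bottled goods + paper rolls uses 22 of the 22 m³ and totals 5961.
That's the maximum — no swap from here does better than 5961.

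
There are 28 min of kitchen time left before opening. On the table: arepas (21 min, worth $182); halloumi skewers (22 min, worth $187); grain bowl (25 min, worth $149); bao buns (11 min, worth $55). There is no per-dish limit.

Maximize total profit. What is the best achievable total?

187

By profit per min: arepas 8.67, halloumi skewers 8.50, grain bowl 5.96, bao buns 5.00 lead.
A density-first pass picks arepas — 182 at 21 min.
The 21 min tied up in arepas is better spent on halloumi skewers — total rises to 187 (22 min).
That's the maximum — no swap from here does better than 187.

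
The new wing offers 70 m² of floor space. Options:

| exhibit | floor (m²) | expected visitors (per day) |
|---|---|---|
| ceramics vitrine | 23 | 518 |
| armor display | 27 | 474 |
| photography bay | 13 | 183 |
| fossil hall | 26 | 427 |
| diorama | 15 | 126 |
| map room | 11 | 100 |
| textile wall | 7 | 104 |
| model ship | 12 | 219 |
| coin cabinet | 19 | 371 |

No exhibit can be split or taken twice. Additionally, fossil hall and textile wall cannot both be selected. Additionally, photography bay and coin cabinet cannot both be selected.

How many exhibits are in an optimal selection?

3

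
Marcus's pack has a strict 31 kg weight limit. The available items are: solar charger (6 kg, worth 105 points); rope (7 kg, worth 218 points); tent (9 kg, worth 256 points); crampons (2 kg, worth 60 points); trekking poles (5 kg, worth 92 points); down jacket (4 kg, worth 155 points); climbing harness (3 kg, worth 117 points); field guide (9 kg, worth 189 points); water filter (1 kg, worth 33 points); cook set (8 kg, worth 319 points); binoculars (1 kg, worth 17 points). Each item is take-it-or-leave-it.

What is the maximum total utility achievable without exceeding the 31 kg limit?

1065

Greedy by ratio would take rope + crampons + trekking poles + down jacket + climbing harness + water filter + cook set + binoculars: 31 kg used, total 1011.
But rope + tent + down jacket + climbing harness + cook set fits in 31 kg and reaches 1065.
The closest alternative, rope + tent + crampons + down jacket + water filter + cook set, reaches only 1041.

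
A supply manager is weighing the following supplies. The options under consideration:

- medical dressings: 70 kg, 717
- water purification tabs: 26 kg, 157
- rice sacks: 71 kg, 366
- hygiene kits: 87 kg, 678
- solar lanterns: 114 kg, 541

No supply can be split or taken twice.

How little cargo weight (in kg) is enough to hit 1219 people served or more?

157

Need the lightest bundle worth ≥ 1219.
medical dressings + hygiene kits reaches 1395 using 157 kg.
No combination under 157 kg hits 1219.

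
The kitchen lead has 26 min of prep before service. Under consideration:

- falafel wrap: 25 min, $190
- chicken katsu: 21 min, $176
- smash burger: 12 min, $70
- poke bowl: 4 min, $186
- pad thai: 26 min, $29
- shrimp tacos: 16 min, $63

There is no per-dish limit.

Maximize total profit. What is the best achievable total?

The ratio ordering already packs tightly: 6×poke bowl, 24 min, 1116.
That's the maximum — no swap from here does better than 1116.

1116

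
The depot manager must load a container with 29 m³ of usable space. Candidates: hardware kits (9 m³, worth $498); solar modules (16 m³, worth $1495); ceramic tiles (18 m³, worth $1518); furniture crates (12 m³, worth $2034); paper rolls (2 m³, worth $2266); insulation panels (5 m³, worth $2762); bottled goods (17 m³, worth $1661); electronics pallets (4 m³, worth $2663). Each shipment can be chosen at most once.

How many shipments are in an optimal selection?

The maximum revenue within 29 m³ is 9725.
One optimal bundle: furniture crates + paper rolls + insulation panels + electronics pallets (23 m³).
Any selection reaching 9725 contains exactly 4 shipments.

4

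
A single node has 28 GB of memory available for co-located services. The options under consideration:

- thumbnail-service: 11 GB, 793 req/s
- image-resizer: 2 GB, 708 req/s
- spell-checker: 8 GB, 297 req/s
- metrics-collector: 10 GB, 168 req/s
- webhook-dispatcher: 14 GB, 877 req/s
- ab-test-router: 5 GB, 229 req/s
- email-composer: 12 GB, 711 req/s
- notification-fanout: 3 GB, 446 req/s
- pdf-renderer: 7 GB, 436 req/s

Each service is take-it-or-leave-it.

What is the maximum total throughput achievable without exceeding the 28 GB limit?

2658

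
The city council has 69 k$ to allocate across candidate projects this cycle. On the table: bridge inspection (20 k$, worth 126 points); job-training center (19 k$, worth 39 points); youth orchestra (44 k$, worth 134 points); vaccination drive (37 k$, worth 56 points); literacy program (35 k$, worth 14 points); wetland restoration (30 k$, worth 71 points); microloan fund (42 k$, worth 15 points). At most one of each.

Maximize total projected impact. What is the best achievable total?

Ranking by ratio (projected impact/k$): bridge inspection 6.30, youth orchestra 3.05, wetland restoration 2.37, job-training center 2.05.
Best packing: bridge inspection + youth orchestra — 64 k$, 260 total.
Every other selection either busts 69 k$ or fails to beat 260.

260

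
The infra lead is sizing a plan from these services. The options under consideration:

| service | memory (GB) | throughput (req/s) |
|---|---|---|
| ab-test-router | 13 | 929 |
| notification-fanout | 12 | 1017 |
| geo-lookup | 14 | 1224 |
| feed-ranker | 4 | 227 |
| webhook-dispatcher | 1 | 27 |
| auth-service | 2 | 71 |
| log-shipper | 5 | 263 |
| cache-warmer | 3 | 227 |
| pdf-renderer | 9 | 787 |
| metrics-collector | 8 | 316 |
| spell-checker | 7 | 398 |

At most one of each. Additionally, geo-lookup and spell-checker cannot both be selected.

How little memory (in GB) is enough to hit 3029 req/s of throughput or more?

36

Look for the lowest-memory combination reaching 3029.
Taking notification-fanout + geo-lookup + webhook-dispatcher + pdf-renderer gives 3055 (≥ 3029) for 36 GB.
No combination under 36 GB hits 3029.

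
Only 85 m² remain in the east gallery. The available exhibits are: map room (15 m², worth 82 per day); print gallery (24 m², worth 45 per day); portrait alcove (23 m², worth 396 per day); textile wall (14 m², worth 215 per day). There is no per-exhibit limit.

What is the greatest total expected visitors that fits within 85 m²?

Ranking by ratio (expected visitors/m²): portrait alcove 17.22, textile wall 15.36, map room 5.47.
3×portrait alcove + textile wall uses 83 of the 85 m² and totals 1403.
No other feasible combination exceeds 1403.

1403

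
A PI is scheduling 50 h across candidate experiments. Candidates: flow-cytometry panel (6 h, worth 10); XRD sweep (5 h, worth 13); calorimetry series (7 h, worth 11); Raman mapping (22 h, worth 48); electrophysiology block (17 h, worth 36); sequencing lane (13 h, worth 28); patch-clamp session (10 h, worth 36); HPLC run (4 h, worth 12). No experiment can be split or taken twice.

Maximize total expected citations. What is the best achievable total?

Ranking by ratio (expected citations/h): patch-clamp session 3.60, HPLC run 3.00, XRD sweep 2.60, Raman mapping 2.18.
The ratio heuristic lands on flow-cytometry panel + XRD sweep + Raman mapping + patch-clamp session + HPLC run (119) but leaves 3 h idle.
Dropping flow-cytometry panel and HPLC run frees 10 h; slotting in sequencing lane (13 h) lifts the total to 125 at 50 h.
XRD sweep + electrophysiology block + sequencing lane + patch-clamp session + HPLC run (49 h) also reaches 125 — a tie, but nothing goes higher.

125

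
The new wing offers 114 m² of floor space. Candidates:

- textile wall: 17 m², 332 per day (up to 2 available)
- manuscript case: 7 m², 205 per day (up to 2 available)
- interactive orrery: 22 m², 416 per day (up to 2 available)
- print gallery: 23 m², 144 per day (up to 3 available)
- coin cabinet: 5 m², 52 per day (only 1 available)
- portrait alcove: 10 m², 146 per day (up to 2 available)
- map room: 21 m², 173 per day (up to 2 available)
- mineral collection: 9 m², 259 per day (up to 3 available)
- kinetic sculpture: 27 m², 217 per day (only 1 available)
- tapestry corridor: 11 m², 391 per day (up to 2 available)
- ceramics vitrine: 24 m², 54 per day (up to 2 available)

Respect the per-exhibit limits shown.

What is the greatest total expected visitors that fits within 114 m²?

2863

Ranking by ratio (expected visitors/m²): tapestry corridor 35.55, manuscript case 29.29, mineral collection 28.78, textile wall 19.53.
A density-first pass picks 2×textile wall + 2×manuscript case + coin cabinet + portrait alcove + 3×mineral collection + 2×tapestry corridor — 2831 at 112 m².
Dropping textile wall and coin cabinet frees 22 m²; slotting in interactive orrery (22 m²) lifts the total to 2863 at 112 m².
Nothing else within 114 m² beats 2863.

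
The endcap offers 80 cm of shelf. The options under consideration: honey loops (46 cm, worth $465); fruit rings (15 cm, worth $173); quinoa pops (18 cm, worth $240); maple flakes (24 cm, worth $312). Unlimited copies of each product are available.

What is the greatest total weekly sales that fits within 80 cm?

1032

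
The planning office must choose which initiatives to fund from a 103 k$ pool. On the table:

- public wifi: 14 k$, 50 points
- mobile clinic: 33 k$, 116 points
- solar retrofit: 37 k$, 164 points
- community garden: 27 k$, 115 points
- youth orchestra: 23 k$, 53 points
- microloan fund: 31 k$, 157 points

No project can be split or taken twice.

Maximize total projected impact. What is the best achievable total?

437

By projected impact per k$: microloan fund 5.06, solar retrofit 4.43, community garden 4.26 lead.
A density-first pass picks solar retrofit + community garden + microloan fund — 436 at 95 k$.
Dropping community garden frees 27 k$; slotting in mobile clinic (33 k$) lifts the total to 437 at 101 k$.
Every other selection either busts 103 k$ or fails to beat 437.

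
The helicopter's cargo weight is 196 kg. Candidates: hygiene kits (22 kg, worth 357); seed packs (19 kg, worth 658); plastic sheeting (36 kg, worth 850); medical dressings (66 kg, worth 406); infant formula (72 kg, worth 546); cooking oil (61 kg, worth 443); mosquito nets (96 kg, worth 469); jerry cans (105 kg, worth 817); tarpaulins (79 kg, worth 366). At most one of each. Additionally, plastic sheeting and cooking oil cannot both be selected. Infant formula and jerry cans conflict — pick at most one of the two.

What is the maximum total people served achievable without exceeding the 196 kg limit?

2682

The ratio ordering already packs tightly: hygiene kits + seed packs + plastic sheeting + jerry cans, 182 kg, 2682.
Runner-up seed packs + plastic sheeting + medical dressings + infant formula tops out at 2460.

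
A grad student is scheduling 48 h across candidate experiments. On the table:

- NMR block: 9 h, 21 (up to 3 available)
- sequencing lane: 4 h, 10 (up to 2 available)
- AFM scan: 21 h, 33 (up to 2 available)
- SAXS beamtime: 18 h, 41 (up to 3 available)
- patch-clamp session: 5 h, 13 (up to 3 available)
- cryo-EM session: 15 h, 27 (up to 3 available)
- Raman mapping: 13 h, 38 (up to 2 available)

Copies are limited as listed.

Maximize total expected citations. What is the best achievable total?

130

Ranking by ratio (expected citations/h): Raman mapping 2.92, patch-clamp session 2.60, sequencing lane 2.50.
Taking the top-ratio experiments first gives sequencing lane + 3×patch-clamp session + 2×Raman mapping for 125 (45 h).
Replace 2×patch-clamp session with NMR block + sequencing lane: the trade gains 5 net, giving 130 at 48 h.
That's the maximum — no swap from here does better than 130.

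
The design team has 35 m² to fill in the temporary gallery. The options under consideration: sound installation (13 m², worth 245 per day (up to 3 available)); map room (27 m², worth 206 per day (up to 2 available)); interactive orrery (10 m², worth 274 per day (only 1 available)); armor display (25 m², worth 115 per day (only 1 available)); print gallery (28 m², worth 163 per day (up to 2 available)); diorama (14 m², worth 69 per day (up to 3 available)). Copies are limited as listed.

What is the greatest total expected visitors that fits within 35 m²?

Best packing: sound installation + interactive orrery — 23 m², 519 total.

519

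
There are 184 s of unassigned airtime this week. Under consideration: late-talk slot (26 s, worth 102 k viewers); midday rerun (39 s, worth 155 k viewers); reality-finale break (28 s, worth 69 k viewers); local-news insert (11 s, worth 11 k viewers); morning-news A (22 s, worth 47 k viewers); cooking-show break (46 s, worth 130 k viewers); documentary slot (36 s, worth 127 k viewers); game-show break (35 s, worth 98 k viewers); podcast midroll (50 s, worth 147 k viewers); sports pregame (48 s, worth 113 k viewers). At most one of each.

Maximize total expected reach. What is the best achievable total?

612

Greedy by ratio would take late-talk slot + midday rerun + reality-finale break + documentary slot + podcast midroll: 179 s used, total 600.
Dropping reality-finale break and podcast midroll frees 78 s; slotting in cooking-show break + game-show break (81 s) lifts the total to 612 at 182 s.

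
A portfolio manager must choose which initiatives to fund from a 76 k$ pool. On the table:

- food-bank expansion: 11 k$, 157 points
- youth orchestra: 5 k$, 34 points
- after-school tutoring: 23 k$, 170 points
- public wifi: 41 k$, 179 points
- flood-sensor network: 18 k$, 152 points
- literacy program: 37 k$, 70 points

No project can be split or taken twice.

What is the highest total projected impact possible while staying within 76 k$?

Filling by ratio: food-bank expansion + youth orchestra + after-school tutoring + flood-sensor network for 513, with 19 k$ left unused.
Replace after-school tutoring with public wifi: the trade gains 9 net, giving 522 at 75 k$.
An exhaustive check of the 64 subsets confirms 522.

522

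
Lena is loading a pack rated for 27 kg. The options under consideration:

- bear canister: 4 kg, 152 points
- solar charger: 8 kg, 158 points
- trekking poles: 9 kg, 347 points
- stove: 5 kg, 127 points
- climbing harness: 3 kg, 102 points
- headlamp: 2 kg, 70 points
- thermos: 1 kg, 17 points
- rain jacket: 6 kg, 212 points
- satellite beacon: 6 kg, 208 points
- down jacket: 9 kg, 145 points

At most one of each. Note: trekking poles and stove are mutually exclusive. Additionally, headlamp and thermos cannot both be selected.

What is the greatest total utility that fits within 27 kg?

Best packing: bear canister + trekking poles + headlamp + rain jacket + satellite beacon — 27 kg, 989 total.
Runner-up trekking poles + climbing harness + headlamp + rain jacket + satellite beacon tops out at 939.

989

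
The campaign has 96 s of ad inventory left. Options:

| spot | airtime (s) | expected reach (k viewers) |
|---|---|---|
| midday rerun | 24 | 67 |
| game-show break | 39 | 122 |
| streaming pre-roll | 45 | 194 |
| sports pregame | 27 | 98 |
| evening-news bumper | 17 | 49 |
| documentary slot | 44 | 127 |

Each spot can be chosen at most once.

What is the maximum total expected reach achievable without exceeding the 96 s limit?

359

A density-first pass picks streaming pre-roll + sports pregame + evening-news bumper — 341 at 89 s.
Replace evening-news bumper with midday rerun: the trade gains 18 net, giving 359 at 96 s.
That's the maximum — no swap from here does better than 359.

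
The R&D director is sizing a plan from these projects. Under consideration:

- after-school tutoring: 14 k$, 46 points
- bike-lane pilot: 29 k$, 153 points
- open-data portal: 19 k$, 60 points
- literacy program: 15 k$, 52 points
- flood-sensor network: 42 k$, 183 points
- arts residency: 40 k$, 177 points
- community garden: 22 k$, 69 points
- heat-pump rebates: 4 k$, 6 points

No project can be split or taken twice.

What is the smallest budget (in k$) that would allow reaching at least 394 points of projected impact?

Look for the lowest-budget combination reaching 394.
bike-lane pilot + open-data portal + flood-sensor network: 396 projected impact at 90 k$.
Below 90 k$ the best achievable stays under 394.

90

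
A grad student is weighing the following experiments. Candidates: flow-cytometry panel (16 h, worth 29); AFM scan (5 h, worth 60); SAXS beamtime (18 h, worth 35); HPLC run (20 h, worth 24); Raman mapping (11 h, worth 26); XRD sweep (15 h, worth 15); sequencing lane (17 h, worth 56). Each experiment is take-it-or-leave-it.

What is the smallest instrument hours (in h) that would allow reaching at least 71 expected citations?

Look for the lowest-instrument combination reaching 71.
AFM scan + Raman mapping: 86 expected citations at 16 h.
Any bundle with less than 16 h falls short of 71.

16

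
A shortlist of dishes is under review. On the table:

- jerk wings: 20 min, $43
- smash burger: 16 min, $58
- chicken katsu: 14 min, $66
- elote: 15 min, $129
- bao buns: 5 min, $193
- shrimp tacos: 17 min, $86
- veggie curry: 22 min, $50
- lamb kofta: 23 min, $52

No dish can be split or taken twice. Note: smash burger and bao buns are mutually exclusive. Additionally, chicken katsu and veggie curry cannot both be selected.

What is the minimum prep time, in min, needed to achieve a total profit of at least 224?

Look for the lowest-prep combination reaching 224.
Taking chicken katsu + bao buns gives 259 (≥ 224) for 19 min.
No combination under 19 min hits 224.

19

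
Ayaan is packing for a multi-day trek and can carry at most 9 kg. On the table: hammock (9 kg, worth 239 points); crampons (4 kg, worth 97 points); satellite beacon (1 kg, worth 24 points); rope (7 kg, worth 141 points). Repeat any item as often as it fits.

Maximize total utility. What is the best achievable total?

By utility per kg: hammock 26.56, crampons 24.25, satellite beacon 24.00, rope 20.14 lead.
The ratio ordering already packs tightly: hammock, 9 kg, 239.
Nothing else within 9 kg beats 239.

239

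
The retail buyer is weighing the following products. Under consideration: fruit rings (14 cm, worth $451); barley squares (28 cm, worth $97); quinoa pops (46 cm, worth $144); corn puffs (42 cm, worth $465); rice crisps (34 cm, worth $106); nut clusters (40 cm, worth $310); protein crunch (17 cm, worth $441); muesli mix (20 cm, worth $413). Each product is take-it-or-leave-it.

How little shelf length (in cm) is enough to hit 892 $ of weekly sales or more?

31

Need the lightest bundle worth ≥ 892.
fruit rings + protein crunch: 892 weekly sales at 31 cm.
Below 31 cm the best achievable stays under 892.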